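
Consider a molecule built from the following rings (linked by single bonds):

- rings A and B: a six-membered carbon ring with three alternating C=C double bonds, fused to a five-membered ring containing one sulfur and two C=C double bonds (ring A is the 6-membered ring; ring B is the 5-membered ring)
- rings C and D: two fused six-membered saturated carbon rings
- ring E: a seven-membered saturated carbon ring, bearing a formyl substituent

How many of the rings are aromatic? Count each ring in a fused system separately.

Rings A and B form a fused bicyclic system (with one sulfur) with 9 sp² atoms and 10 π electrons from ring double bonds plus a heteroatom lone pair. 10 = 4(2)+2, so the system is aromatic and both rings count as aromatic (benzothiophene).
Ring C has only sp³ atoms, so it is not fully conjugated — not aromatic (cyclohexane ring).
Ring D has only sp³ atoms, so it is not fully conjugated — not aromatic (cyclohexane ring).
Ring E has only sp³ atoms, so it is not fully conjugated — not aromatic (cycloheptane).
Aromatic: A, B. Total: 2.

2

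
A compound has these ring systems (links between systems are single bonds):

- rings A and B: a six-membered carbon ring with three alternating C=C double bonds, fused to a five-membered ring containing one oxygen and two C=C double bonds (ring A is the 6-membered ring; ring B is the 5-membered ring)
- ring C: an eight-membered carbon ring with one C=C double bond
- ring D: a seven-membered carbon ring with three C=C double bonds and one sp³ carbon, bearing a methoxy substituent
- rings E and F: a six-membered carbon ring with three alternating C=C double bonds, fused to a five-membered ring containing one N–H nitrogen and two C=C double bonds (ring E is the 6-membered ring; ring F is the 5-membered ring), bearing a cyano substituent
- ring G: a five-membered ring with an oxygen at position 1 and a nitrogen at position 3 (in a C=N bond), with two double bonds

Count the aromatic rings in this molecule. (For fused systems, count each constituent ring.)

5

Rings A and B form a fused bicyclic system (with one oxygen) with 9 sp² atoms and 10 π electrons from ring double bonds plus a heteroatom lone pair. 10 = 4(2)+2, so the system is aromatic and both rings count as aromatic (benzofuran).
Ring C has six sp³ carbons, so it is not fully conjugated — not aromatic (cyclooctene).
Ring D has one sp³ carbon, so it is not fully conjugated — not aromatic (cycloheptatriene).
Rings E and F form a fused bicyclic system (with one N–H) with 9 sp² atoms and 10 π electrons from ring double bonds plus a heteroatom lone pair. 10 = 4(2)+2, so the system is aromatic and both rings count as aromatic (indole).
Ring G has a continuous p-orbital overlap around the ring; 2 ring double bonds (4 π electrons) plus a heteroatom lone pair (2) give 6 π electrons. Since 6 = 4n+2 (n=1), ring G is aromatic (oxazole).
Aromatic: A, B, E, F, G. Total: 5.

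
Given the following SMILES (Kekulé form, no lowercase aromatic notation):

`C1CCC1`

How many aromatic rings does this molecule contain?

The SMILES encodes a four-membered saturated carbon ring.
The 4-membered ring has only sp³ atoms, so it is not fully conjugated — not aromatic (cyclobutane).

0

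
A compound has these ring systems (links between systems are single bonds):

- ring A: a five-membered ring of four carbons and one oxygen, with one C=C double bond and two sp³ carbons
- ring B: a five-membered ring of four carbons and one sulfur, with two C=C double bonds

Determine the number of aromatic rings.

Ring A has two sp³ carbons, so it is not fully conjugated — not aromatic (2,3-dihydrofuran).
Ring B is fully conjugated (every ring atom contributes a p orbital); 2 ring double bonds (4 π electrons) plus a heteroatom lone pair (2) give 6 π electrons. That satisfies 4n+2 with n=1, so ring B is aromatic (thiophene).
Aromatic: B. Total: 1.

1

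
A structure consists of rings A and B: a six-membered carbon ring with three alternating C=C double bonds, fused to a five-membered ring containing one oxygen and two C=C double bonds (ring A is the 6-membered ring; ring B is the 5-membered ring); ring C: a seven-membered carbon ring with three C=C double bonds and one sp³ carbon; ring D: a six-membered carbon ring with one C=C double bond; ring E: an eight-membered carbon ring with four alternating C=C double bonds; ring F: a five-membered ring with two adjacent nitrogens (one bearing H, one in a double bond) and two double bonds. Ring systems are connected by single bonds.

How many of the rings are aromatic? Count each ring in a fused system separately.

Rings A and B form a fused bicyclic system (with one oxygen) with 9 sp² atoms and 10 π electrons from ring double bonds plus a heteroatom lone pair. 10 = 4(2)+2, so the system is aromatic and both rings count as aromatic (benzofuran).
Ring C has one sp³ carbon, so it is not fully conjugated — not aromatic (cycloheptatriene).
Ring D has four sp³ carbons, so it is not fully conjugated — not aromatic (cyclohexene).
Ring E has only sp² ring atoms; a planar conformation would have a fully conjugated π system of 8 electrons. But 8 = 4(2), which is 4n not 4n+2, so ring E is not aromatic (cyclooctatetraene) — cyclooctatetraene distorts into a non-planar tub to avoid antiaromaticity.
Ring F has a continuous p-orbital overlap around the ring; 2 ring double bonds (4 π electrons) plus a heteroatom lone pair (2) give 6 π electrons. That satisfies 4n+2 with n=1, so ring F is aromatic (pyrazole).
Aromatic: A, B, F. Total: 3.

3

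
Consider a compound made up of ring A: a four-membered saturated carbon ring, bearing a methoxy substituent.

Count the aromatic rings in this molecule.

0

Ring A has only sp³ atoms, so it is not fully conjugated — not aromatic (cyclobutane).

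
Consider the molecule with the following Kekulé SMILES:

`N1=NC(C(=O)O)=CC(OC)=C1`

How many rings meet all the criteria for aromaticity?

1

The SMILES encodes a six-membered ring with two adjacent nitrogens and three alternating double bonds.
The 6-membered ring with two nitrogens (1,2) has a continuous p-orbital overlap around the ring; 3 ring double bonds give 6 π electrons. That satisfies 4n+2 with n=1, so it is aromatic (pyridazine).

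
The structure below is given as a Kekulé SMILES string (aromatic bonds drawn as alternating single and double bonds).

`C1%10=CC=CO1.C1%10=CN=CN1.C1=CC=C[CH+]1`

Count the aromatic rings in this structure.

The SMILES encodes a five-membered ring of four carbons and one oxygen, with two C=C double bonds; a five-membered ring with nitrogens at positions 1 and 3 (one bearing H, one in a C=N bond) and two double bonds; a five-membered all-carbon ring bearing a positive charge on one carbon, with two C=C double bonds.
The 5-membered ring with one oxygen has a continuous p-orbital overlap around the ring; 2 ring double bonds (4 π electrons) plus a heteroatom lone pair (2) give 6 π electrons. That satisfies 4n+2 with n=1, so it is aromatic (furan).
The 5-membered ring with two nitrogens (one N–H, one =N–) is planar and fully conjugated; 2 ring double bonds (4 π electrons) plus a heteroatom lone pair (2) give 6 π electrons. Since 6 = 4n+2 (n=1), it is aromatic (imidazole).
The 5-membered ring has only sp² ring atoms; a planar conformation would have a fully conjugated π system of 4 electrons. But 4 = 4(1), which is 4n not 4n+2, so it is not aromatic (cyclopentadienyl cation).
2 of the 3 rings are aromatic. Total: 2.

2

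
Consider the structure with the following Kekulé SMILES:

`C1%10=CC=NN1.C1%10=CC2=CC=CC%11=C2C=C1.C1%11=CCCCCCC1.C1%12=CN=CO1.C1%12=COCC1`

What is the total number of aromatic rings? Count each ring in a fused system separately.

The SMILES encodes a five-membered ring with two adjacent nitrogens (one bearing H, one in a double bond) and two double bonds; two fused six-membered carbon rings, each with three alternating C=C double bonds; an eight-membered carbon ring with one C=C double bond; a five-membered ring with an oxygen at position 1 and a nitrogen at position 3 (in a C=N bond), with two double bonds; a five-membered ring of four carbons and one oxygen, with one C=C double bond and two sp³ carbons.
The 5-membered ring with two adjacent nitrogens (one N–H, one =N–) is planar and fully conjugated; 2 ring double bonds (4 π electrons) plus a heteroatom lone pair (2) give 6 π electrons. That satisfies 4n+2 with n=1, so it is aromatic (pyrazole).
The fused 6/6-membered bicyclic is a single π system with 10 sp² atoms and 10 π electrons from ring double bonds. 10 = 4(2)+2, so the system is aromatic and both rings count as aromatic (naphthalene).
The 8-membered ring has six sp³ carbons, so it is not fully conjugated — not aromatic (cyclooctene).
The 5-membered ring with one oxygen and one =N– has a continuous p-orbital overlap around the ring; 2 ring double bonds (4 π electrons) plus a heteroatom lone pair (2) give 6 π electrons. 6 = 4(1)+2, so it is aromatic (oxazole).
The 5-membered ring with one oxygen has two sp³ carbons, so it is not fully conjugated — not aromatic (2,3-dihydrofuran).
4 of the 6 rings are aromatic. Total: 4.

4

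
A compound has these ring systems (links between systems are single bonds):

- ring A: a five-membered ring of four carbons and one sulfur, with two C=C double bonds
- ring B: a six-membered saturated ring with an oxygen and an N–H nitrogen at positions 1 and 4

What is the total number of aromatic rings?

Ring A is fully conjugated (every ring atom contributes a p orbital); 2 ring double bonds (4 π electrons) plus a heteroatom lone pair (2) give 6 π electrons. That satisfies 4n+2 with n=1, so ring A is aromatic (thiophene).
Ring B has only sp³ atoms, so it is not fully conjugated — not aromatic (morpholine).
Aromatic: A. Total: 1.

1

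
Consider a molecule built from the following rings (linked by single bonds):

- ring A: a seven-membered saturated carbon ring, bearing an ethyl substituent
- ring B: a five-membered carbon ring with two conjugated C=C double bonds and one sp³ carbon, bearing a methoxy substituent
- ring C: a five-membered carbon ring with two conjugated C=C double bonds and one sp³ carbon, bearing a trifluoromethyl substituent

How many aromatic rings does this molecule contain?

Ring A has only sp³ atoms, so it is not fully conjugated — not aromatic (cycloheptane).
Ring B has one sp³ carbon, so it is not fully conjugated — not aromatic (cyclopentadiene).
Ring C has one sp³ carbon, so it is not fully conjugated — not aromatic (cyclopentadiene).
No ring is aromatic. Total: 0.

0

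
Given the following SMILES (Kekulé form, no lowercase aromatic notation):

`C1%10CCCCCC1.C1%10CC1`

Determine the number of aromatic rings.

0

The SMILES encodes a seven-membered saturated carbon ring; a three-membered saturated carbon ring.
The 7-membered ring has only sp³ atoms, so it is not fully conjugated — not aromatic (cycloheptane).
The 3-membered ring has only sp³ atoms, so it is not fully conjugated — not aromatic (cyclopropane).
None of the rings are aromatic. Total: 0.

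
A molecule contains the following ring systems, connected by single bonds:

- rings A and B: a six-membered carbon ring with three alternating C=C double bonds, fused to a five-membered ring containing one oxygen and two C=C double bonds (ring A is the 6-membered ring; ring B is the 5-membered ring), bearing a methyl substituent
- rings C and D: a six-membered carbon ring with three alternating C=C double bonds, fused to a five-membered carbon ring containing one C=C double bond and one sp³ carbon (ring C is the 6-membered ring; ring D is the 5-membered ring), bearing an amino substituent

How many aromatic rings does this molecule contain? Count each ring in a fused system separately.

Rings A and B form a fused bicyclic system (with one oxygen) with 9 sp² atoms and 10 π electrons from ring double bonds plus a heteroatom lone pair. 10 = 4(2)+2, so the system is aromatic and both rings count as aromatic (benzofuran).
Ring C is fully conjugated (every ring atom contributes a p orbital); 3 ring double bonds give 6 π electrons. Since 6 = 4n+2 (n=1), ring C is aromatic (benzene ring).
Ring D has one sp³ carbon, so it is not fully conjugated — not aromatic (cyclopentene ring).
Aromatic: A, B, C. Total: 3.

3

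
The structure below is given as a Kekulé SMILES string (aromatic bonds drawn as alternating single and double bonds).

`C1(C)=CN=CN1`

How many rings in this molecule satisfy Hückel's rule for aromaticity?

The SMILES encodes a five-membered ring with nitrogens at positions 1 and 3 (one bearing H, one in a C=N bond) and two double bonds.
The 5-membered ring with two nitrogens (one N–H, one =N–) is fully conjugated (every ring atom contributes a p orbital); 2 ring double bonds (4 π electrons) plus a heteroatom lone pair (2) give 6 π electrons. That satisfies 4n+2 with n=1, so it is aromatic (imidazole).

1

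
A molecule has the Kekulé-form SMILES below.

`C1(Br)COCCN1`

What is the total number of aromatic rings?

The SMILES encodes a six-membered saturated ring with an oxygen and an N–H nitrogen at positions 1 and 4.
The 6-membered ring with one oxygen and one N–H (1,4) has only sp³ atoms, so it is not fully conjugated — not aromatic (morpholine).

0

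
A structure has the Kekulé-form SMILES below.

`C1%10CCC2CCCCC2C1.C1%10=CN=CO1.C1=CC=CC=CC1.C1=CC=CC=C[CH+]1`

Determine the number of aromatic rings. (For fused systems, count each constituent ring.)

2

The SMILES encodes two fused six-membered saturated carbon rings; a five-membered ring with an oxygen at position 1 and a nitrogen at position 3 (in a C=N bond), with two double bonds; a seven-membered carbon ring with three C=C double bonds and one sp³ carbon; a seven-membered all-carbon ring bearing a positive charge on one carbon, with three C=C double bonds.
The 6-membered ring has only sp³ atoms, so it is not fully conjugated — not aromatic (cyclohexane ring).
The second 6-membered ring has only sp³ atoms, so it is not fully conjugated — not aromatic (cyclohexane ring).
The 5-membered ring with one oxygen and one =N– is planar and fully conjugated; 2 ring double bonds (4 π electrons) plus a heteroatom lone pair (2) give 6 π electrons. 6 = 4(1)+2, so it is aromatic (oxazole).
The 7-membered ring has one sp³ carbon, so it is not fully conjugated — not aromatic (cycloheptatriene).
The second 7-membered ring is planar and fully conjugated; 3 ring double bonds (6 π electrons) plus the carbocation's empty p orbital (0, but keeps the ring conjugated) give 6 π electrons. 6 = 4(1)+2, so it is aromatic (tropylium cation).
2 of the 5 rings are aromatic. Total: 2.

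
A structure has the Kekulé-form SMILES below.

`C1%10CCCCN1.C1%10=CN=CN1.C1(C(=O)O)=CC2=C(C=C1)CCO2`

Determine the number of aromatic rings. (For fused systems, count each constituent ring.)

2

The SMILES encodes a six-membered saturated ring of five carbons and one N–H nitrogen; a five-membered ring with nitrogens at positions 1 and 3 (one bearing H, one in a C=N bond) and two double bonds; a six-membered carbon ring with three alternating C=C double bonds, fused to a five-membered ring containing one oxygen and two sp³ carbons.
The 6-membered ring with one N–H has only sp³ atoms, so it is not fully conjugated — not aromatic (piperidine).
The 5-membered ring with two nitrogens (one N–H, one =N–) has a continuous p-orbital overlap around the ring; 2 ring double bonds (4 π electrons) plus a heteroatom lone pair (2) give 6 π electrons. Since 6 = 4n+2 (n=1), it is aromatic (imidazole).
The 6-membered ring is planar and fully conjugated; 3 ring double bonds give 6 π electrons. Since 6 = 4n+2 (n=1), it is aromatic (benzene ring).
The 5-membered ring with one oxygen has two sp³ carbons, so it is not fully conjugated — not aromatic (oxolane ring).
2 of the 4 rings are aromatic. Total: 2.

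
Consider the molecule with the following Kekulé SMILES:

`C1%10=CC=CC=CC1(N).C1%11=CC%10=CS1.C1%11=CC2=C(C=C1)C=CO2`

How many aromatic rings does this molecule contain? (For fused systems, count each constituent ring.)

The SMILES encodes a seven-membered carbon ring with three C=C double bonds and one sp³ carbon; a five-membered ring of four carbons and one sulfur, with two C=C double bonds; a six-membered carbon ring with three alternating C=C double bonds, fused to a five-membered ring containing one oxygen and two C=C double bonds.
The 7-membered ring has one sp³ carbon, so it is not fully conjugated — not aromatic (cycloheptatriene).
The 5-membered ring with one sulfur is fully conjugated (every ring atom contributes a p orbital); 2 ring double bonds (4 π electrons) plus a heteroatom lone pair (2) give 6 π electrons. That satisfies 4n+2 with n=1, so it is aromatic (thiophene).
The fused 6/5-membered bicyclic (with one oxygen) is a single π system with 9 sp² atoms and 10 π electrons from ring double bonds plus a heteroatom lone pair. 10 = 4(2)+2, so the system is aromatic and both rings count as aromatic (benzofuran).
3 of the 4 rings are aromatic. Total: 3.

3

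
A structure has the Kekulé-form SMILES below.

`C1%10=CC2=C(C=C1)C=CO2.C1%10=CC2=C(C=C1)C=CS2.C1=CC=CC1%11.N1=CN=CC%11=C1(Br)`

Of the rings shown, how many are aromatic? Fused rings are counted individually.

5

The SMILES encodes a six-membered carbon ring with three alternating C=C double bonds, fused to a five-membered ring containing one oxygen and two C=C double bonds; a six-membered carbon ring with three alternating C=C double bonds, fused to a five-membered ring containing one sulfur and two C=C double bonds; a five-membered carbon ring with two conjugated C=C double bonds and one sp³ carbon; a six-membered ring with nitrogens at positions 1 and 3 and three alternating double bonds.
The fused 6/5-membered bicyclic (with one oxygen) is a single π system with 9 sp² atoms and 10 π electrons from ring double bonds plus a heteroatom lone pair. 10 = 4(2)+2, so the system is aromatic and both rings count as aromatic (benzofuran).
The fused 6/5-membered bicyclic (with one sulfur) is a single π system with 9 sp² atoms and 10 π electrons from ring double bonds plus a heteroatom lone pair. 10 = 4(2)+2, so the system is aromatic and both rings count as aromatic (benzothiophene).
The 5-membered ring has one sp³ carbon, so it is not fully conjugated — not aromatic (cyclopentadiene).
The 6-membered ring with two nitrogens (1,3) is fully conjugated (every ring atom contributes a p orbital); 3 ring double bonds give 6 π electrons. That satisfies 4n+2 with n=1, so it is aromatic (pyrimidine).
5 of the 6 rings are aromatic. Total: 5.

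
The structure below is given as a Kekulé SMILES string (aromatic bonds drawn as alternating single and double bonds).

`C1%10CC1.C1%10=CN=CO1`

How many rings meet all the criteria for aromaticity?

1

The SMILES encodes a three-membered saturated carbon ring; a five-membered ring with an oxygen at position 1 and a nitrogen at position 3 (in a C=N bond), with two double bonds.
The 3-membered ring has only sp³ atoms, so it is not fully conjugated — not aromatic (cyclopropane).
The 5-membered ring with one oxygen and one =N– has a continuous p-orbital overlap around the ring; 2 ring double bonds (4 π electrons) plus a heteroatom lone pair (2) give 6 π electrons. Since 6 = 4n+2 (n=1), it is aromatic (oxazole).
1 of the 2 rings is aromatic. Total: 1.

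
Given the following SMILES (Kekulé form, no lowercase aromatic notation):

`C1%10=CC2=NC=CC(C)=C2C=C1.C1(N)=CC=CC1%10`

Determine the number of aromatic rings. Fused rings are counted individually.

The SMILES encodes two fused six-membered rings, each with three alternating double bonds; one ring is all carbon and the other has one ring nitrogen; a five-membered carbon ring with two conjugated C=C double bonds and one sp³ carbon.
The fused 6/6-membered bicyclic (with one nitrogen) is a single π system with 10 sp² atoms and 10 π electrons from ring double bonds. 10 = 4(2)+2, so the system is aromatic and both rings count as aromatic (quinoline).
The 5-membered ring has one sp³ carbon, so it is not fully conjugated — not aromatic (cyclopentadiene).
2 of the 3 rings are aromatic. Total: 2.

2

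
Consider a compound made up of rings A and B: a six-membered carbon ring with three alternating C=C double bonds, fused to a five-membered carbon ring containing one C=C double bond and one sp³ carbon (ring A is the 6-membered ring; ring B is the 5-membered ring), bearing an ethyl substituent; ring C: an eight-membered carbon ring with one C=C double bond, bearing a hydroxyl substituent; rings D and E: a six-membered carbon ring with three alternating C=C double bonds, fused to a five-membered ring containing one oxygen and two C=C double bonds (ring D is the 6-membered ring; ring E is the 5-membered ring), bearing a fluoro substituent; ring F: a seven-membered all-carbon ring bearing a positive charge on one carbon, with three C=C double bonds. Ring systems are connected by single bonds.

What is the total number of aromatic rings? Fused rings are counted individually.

4

Ring A has a continuous p-orbital overlap around the ring; 3 ring double bonds give 6 π electrons. 6 = 4(1)+2, so ring A is aromatic (benzene ring).
Ring B has one sp³ carbon, so it is not fully conjugated — not aromatic (cyclopentene ring).
Ring C has six sp³ carbons, so it is not fully conjugated — not aromatic (cyclooctene).
Rings D and E form a fused bicyclic system (with one oxygen) with 9 sp² atoms and 10 π electrons from ring double bonds plus a heteroatom lone pair. 10 = 4(2)+2, so the system is aromatic and both rings count as aromatic (benzofuran).
Ring F is planar and fully conjugated; 3 ring double bonds (6 π electrons) plus the carbocation's empty p orbital (0, but keeps the ring conjugated) give 6 π electrons. 6 = 4(1)+2, so ring F is aromatic (tropylium cation).
Aromatic: A, D, E, F. Total: 4.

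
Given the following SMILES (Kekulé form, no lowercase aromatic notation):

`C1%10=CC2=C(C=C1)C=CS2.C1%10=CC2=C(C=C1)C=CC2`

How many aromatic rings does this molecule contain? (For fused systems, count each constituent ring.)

The SMILES encodes a six-membered carbon ring with three alternating C=C double bonds, fused to a five-membered ring containing one sulfur and two C=C double bonds; a six-membered carbon ring with three alternating C=C double bonds, fused to a five-membered carbon ring containing one C=C double bond and one sp³ carbon.
The fused 6/5-membered bicyclic (with one sulfur) is a single π system with 9 sp² atoms and 10 π electrons from ring double bonds plus a heteroatom lone pair. 10 = 4(2)+2, so the system is aromatic and both rings count as aromatic (benzothiophene).
The 6-membered ring has a continuous p-orbital overlap around the ring; 3 ring double bonds give 6 π electrons. Since 6 = 4n+2 (n=1), it is aromatic (benzene ring).
The 5-membered ring has one sp³ carbon, so it is not fully conjugated — not aromatic (cyclopentene ring).
3 of the 4 rings are aromatic. Total: 3.

3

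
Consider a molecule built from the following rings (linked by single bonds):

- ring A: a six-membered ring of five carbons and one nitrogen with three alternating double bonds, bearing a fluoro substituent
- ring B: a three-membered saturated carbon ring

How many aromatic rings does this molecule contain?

Ring A is planar and fully conjugated; 3 ring double bonds give 6 π electrons. 6 = 4(1)+2, so ring A is aromatic (pyridine).
Ring B has only sp³ atoms, so it is not fully conjugated — not aromatic (cyclopropane).
Aromatic: A. Total: 1.

1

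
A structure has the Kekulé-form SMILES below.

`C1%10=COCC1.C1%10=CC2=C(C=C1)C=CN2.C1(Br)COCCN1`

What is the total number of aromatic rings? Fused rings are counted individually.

2

The SMILES encodes a five-membered ring of four carbons and one oxygen, with one C=C double bond and two sp³ carbons; a six-membered carbon ring with three alternating C=C double bonds, fused to a five-membered ring containing one N–H nitrogen and two C=C double bonds; a six-membered saturated ring with an oxygen and an N–H nitrogen at positions 1 and 4.
The 5-membered ring with one oxygen has two sp³ carbons, so it is not fully conjugated — not aromatic (2,3-dihydrofuran).
The fused 6/5-membered bicyclic (with one N–H) is a single π system with 9 sp² atoms and 10 π electrons from ring double bonds plus a heteroatom lone pair. 10 = 4(2)+2, so the system is aromatic and both rings count as aromatic (indole).
The 6-membered ring with one oxygen and one N–H (1,4) has only sp³ atoms, so it is not fully conjugated — not aromatic (morpholine).
2 of the 4 rings are aromatic. Total: 2.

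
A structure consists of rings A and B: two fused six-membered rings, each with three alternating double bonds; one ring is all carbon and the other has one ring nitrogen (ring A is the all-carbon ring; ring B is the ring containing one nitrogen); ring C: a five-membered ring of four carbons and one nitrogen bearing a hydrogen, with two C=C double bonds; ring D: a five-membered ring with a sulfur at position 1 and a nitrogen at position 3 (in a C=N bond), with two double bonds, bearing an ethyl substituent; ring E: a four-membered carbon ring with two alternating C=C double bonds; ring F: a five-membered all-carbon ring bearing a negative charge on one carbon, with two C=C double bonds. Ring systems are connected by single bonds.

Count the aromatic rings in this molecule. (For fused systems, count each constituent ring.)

5

Rings A and B form a fused bicyclic system (with one nitrogen) with 10 sp² atoms and 10 π electrons from ring double bonds. 10 = 4(2)+2, so the system is aromatic and both rings count as aromatic (quinoline).
Ring C is fully conjugated (every ring atom contributes a p orbital); 2 ring double bonds (4 π electrons) plus a heteroatom lone pair (2) give 6 π electrons. That satisfies 4n+2 with n=1, so ring C is aromatic (pyrrole).
Ring D has a continuous p-orbital overlap around the ring; 2 ring double bonds (4 π electrons) plus a heteroatom lone pair (2) give 6 π electrons. That satisfies 4n+2 with n=1, so ring D is aromatic (thiazole).
Ring E has only sp² ring atoms; a planar conformation would have a fully conjugated π system of 4 electrons. But 4 = 4(1), which is 4n not 4n+2, so ring E is not aromatic (cyclobutadiene) — cyclobutadiene is antiaromatic and distorts to a rectangle.
Ring F is planar and fully conjugated; 2 ring double bonds (4 π electrons) plus the carbanion lone pair (2) give 6 π electrons. Since 6 = 4n+2 (n=1), ring F is aromatic (cyclopentadienyl anion).
Aromatic: A, B, C, D, F. Total: 5.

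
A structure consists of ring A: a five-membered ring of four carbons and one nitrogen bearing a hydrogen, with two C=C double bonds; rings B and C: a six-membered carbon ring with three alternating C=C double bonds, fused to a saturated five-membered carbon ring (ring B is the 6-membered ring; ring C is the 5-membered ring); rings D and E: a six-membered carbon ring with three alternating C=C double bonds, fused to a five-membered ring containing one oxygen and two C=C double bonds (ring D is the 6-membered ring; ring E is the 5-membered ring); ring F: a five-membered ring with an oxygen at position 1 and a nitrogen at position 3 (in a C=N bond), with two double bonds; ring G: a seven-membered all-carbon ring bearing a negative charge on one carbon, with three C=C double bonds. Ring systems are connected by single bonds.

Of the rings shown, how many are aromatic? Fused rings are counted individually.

Ring A is fully conjugated (every ring atom contributes a p orbital); 2 ring double bonds (4 π electrons) plus a heteroatom lone pair (2) give 6 π electrons. That satisfies 4n+2 with n=1, so ring A is aromatic (pyrrole).
Ring B is fully conjugated (every ring atom contributes a p orbital); 3 ring double bonds give 6 π electrons. That satisfies 4n+2 with n=1, so ring B is aromatic (benzene ring).
Ring C has three sp³ carbons, so it is not fully conjugated — not aromatic (cyclopentane ring).
Rings D and E form a fused bicyclic system (with one oxygen) with 9 sp² atoms and 10 π electrons from ring double bonds plus a heteroatom lone pair. 10 = 4(2)+2, so the system is aromatic and both rings count as aromatic (benzofuran).
Ring F is fully conjugated (every ring atom contributes a p orbital); 2 ring double bonds (4 π electrons) plus a heteroatom lone pair (2) give 6 π electrons. That satisfies 4n+2 with n=1, so ring F is aromatic (oxazole).
Ring G has only sp² ring atoms; a planar conformation would have a fully conjugated π system of 8 electrons. But 8 = 4(2), which is 4n not 4n+2, so ring G is not aromatic (cycloheptatrienyl anion).
Aromatic: A, B, D, E, F. Total: 5.

5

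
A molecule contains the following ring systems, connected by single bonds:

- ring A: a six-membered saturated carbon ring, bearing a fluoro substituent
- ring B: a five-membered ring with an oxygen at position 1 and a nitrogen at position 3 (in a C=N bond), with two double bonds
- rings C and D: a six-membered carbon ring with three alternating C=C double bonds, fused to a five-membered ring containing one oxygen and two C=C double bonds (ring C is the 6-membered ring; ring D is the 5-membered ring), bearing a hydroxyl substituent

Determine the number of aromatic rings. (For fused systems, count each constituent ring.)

3

Ring A has only sp³ atoms, so it is not fully conjugated — not aromatic (cyclohexane).
Ring B has a continuous p-orbital overlap around the ring; 2 ring double bonds (4 π electrons) plus a heteroatom lone pair (2) give 6 π electrons. Since 6 = 4n+2 (n=1), ring B is aromatic (oxazole).
Rings C and D form a fused bicyclic system (with one oxygen) with 9 sp² atoms and 10 π electrons from ring double bonds plus a heteroatom lone pair. 10 = 4(2)+2, so the system is aromatic and both rings count as aromatic (benzofuran).
Aromatic: B, C, D. Total: 3.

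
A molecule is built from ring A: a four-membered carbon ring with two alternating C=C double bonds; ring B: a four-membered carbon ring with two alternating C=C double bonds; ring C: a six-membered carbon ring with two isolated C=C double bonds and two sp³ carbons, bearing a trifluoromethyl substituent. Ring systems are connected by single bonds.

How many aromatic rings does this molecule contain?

0

Ring A has only sp² ring atoms; a planar conformation would have a fully conjugated π system of 4 electrons. But 4 = 4(1), which is 4n not 4n+2, so ring A is not aromatic (cyclobutadiene) — cyclobutadiene is antiaromatic and distorts to a rectangle.
Ring B has only sp² ring atoms; a planar conformation would have a fully conjugated π system of 4 electrons. But 4 = 4(1), which is 4n not 4n+2, so ring B is not aromatic (cyclobutadiene) — cyclobutadiene is antiaromatic and distorts to a rectangle.
Ring C has two sp³ carbons, so it is not fully conjugated — not aromatic (1,4-cyclohexadiene).
No ring is aromatic. Total: 0.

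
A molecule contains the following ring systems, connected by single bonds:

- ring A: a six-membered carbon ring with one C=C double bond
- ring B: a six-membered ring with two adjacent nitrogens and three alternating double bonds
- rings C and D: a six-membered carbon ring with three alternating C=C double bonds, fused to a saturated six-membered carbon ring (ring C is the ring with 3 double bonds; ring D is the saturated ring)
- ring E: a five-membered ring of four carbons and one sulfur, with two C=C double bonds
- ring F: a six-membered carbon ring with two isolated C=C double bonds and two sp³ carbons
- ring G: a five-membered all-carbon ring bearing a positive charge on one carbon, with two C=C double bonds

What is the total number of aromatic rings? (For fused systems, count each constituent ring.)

3

Ring A has four sp³ carbons, so it is not fully conjugated — not aromatic (cyclohexene).
Ring B is fully conjugated (every ring atom contributes a p orbital); 3 ring double bonds give 6 π electrons. 6 = 4(1)+2, so ring B is aromatic (pyridazine).
Ring C has a continuous p-orbital overlap around the ring; 3 ring double bonds give 6 π electrons. 6 = 4(1)+2, so ring C is aromatic (benzene ring).
Ring D has four sp³ carbons, so it is not fully conjugated — not aromatic (cyclohexane ring).
Ring E has a continuous p-orbital overlap around the ring; 2 ring double bonds (4 π electrons) plus a heteroatom lone pair (2) give 6 π electrons. 6 = 4(1)+2, so ring E is aromatic (thiophene).
Ring F has two sp³ carbons, so it is not fully conjugated — not aromatic (1,4-cyclohexadiene).
Ring G has only sp² ring atoms; a planar conformation would have a fully conjugated π system of 4 electrons. But 4 = 4(1), which is 4n not 4n+2, so ring G is not aromatic (cyclopentadienyl cation).
Aromatic: B, C, E. Total: 3.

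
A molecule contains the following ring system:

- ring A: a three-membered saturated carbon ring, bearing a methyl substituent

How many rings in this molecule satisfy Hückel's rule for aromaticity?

Ring A has only sp³ atoms, so it is not fully conjugated — not aromatic (cyclopropane).

0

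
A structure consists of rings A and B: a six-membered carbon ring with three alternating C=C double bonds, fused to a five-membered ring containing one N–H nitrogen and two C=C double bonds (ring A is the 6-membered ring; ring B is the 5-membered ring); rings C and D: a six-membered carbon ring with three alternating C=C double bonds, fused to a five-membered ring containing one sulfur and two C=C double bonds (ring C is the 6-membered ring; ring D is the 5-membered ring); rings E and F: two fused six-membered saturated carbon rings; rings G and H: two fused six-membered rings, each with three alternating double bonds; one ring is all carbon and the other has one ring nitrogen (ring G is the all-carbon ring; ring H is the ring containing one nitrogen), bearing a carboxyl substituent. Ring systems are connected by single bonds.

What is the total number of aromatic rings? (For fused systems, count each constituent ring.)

6

Rings A and B form a fused bicyclic system (with one N–H) with 9 sp² atoms and 10 π electrons from ring double bonds plus a heteroatom lone pair. 10 = 4(2)+2, so the system is aromatic and both rings count as aromatic (indole).
Rings C and D form a fused bicyclic system (with one sulfur) with 9 sp² atoms and 10 π electrons from ring double bonds plus a heteroatom lone pair. 10 = 4(2)+2, so the system is aromatic and both rings count as aromatic (benzothiophene).
Ring E has only sp³ atoms, so it is not fully conjugated — not aromatic (cyclohexane ring).
Ring F has only sp³ atoms, so it is not fully conjugated — not aromatic (cyclohexane ring).
Rings G and H form a fused bicyclic system (with one nitrogen) with 10 sp² atoms and 10 π electrons from ring double bonds. 10 = 4(2)+2, so the system is aromatic and both rings count as aromatic (quinoline).
Aromatic: A, B, C, D, G, H. Total: 6.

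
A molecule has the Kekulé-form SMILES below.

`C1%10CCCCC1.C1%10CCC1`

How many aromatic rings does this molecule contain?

0

The SMILES encodes a six-membered saturated carbon ring; a four-membered saturated carbon ring.
The 6-membered ring has only sp³ atoms, so it is not fully conjugated — not aromatic (cyclohexane).
The 4-membered ring has only sp³ atoms, so it is not fully conjugated — not aromatic (cyclobutane).
None of the rings are aromatic. Total: 0.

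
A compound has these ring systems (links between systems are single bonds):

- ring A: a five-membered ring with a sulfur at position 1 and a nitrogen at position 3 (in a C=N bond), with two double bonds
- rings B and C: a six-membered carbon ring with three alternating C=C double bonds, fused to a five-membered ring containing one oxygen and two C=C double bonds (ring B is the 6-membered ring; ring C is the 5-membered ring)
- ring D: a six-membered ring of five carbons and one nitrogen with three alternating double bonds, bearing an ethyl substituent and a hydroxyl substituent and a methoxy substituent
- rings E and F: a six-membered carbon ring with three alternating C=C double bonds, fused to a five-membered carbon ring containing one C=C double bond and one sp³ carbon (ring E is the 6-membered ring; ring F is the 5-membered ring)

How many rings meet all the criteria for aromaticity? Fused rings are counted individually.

5

Ring A has a continuous p-orbital overlap around the ring; 2 ring double bonds (4 π electrons) plus a heteroatom lone pair (2) give 6 π electrons. 6 = 4(1)+2, so ring A is aromatic (thiazole).
Rings B and C form a fused bicyclic system (with one oxygen) with 9 sp² atoms and 10 π electrons from ring double bonds plus a heteroatom lone pair. 10 = 4(2)+2, so the system is aromatic and both rings count as aromatic (benzofuran).
Ring D has a continuous p-orbital overlap around the ring; 3 ring double bonds give 6 π electrons. 6 = 4(1)+2, so ring D is aromatic (pyridine).
Ring E has a continuous p-orbital overlap around the ring; 3 ring double bonds give 6 π electrons. That satisfies 4n+2 with n=1, so ring E is aromatic (benzene ring).
Ring F has one sp³ carbon, so it is not fully conjugated — not aromatic (cyclopentene ring).
Aromatic: A, B, C, D, E. Total: 5.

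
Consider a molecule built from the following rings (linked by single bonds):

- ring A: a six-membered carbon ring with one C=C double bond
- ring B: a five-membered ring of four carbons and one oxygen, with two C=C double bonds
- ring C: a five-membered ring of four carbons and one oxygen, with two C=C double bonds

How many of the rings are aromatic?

2

Ring A has four sp³ carbons, so it is not fully conjugated — not aromatic (cyclohexene).
Ring B is fully conjugated (every ring atom contributes a p orbital); 2 ring double bonds (4 π electrons) plus a heteroatom lone pair (2) give 6 π electrons. 6 = 4(1)+2, so ring B is aromatic (furan).
Ring C is planar and fully conjugated; 2 ring double bonds (4 π electrons) plus a heteroatom lone pair (2) give 6 π electrons. Since 6 = 4n+2 (n=1), ring C is aromatic (furan).
Aromatic: B, C. Total: 2.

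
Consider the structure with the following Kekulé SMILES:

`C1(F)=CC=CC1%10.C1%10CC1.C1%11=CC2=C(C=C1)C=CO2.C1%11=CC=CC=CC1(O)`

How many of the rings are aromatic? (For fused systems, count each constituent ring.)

The SMILES encodes a five-membered carbon ring with two conjugated C=C double bonds and one sp³ carbon; a three-membered saturated carbon ring; a six-membered carbon ring with three alternating C=C double bonds, fused to a five-membered ring containing one oxygen and two C=C double bonds; a seven-membered carbon ring with three C=C double bonds and one sp³ carbon.
The 5-membered ring has one sp³ carbon, so it is not fully conjugated — not aromatic (cyclopentadiene).
The 3-membered ring has only sp³ atoms, so it is not fully conjugated — not aromatic (cyclopropane).
The fused 6/5-membered bicyclic (with one oxygen) is a single π system with 9 sp² atoms and 10 π electrons from ring double bonds plus a heteroatom lone pair. 10 = 4(2)+2, so the system is aromatic and both rings count as aromatic (benzofuran).
The 7-membered ring has one sp³ carbon, so it is not fully conjugated — not aromatic (cycloheptatriene).
2 of the 5 rings are aromatic. Total: 2.

2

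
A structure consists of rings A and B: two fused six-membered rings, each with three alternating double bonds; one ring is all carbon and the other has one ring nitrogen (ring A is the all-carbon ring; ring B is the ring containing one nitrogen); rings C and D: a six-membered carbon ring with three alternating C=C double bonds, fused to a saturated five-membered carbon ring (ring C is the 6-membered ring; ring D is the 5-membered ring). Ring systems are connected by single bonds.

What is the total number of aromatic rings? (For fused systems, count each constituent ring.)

3

Rings A and B form a fused bicyclic system (with one nitrogen) with 10 sp² atoms and 10 π electrons from ring double bonds. 10 = 4(2)+2, so the system is aromatic and both rings count as aromatic (quinoline).
Ring C has a continuous p-orbital overlap around the ring; 3 ring double bonds give 6 π electrons. That satisfies 4n+2 with n=1, so ring C is aromatic (benzene ring).
Ring D has three sp³ carbons, so it is not fully conjugated — not aromatic (cyclopentane ring).
Aromatic: A, B, C. Total: 3.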